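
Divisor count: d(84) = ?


84 = 2^2 × 3^1 × 7^1
d(84) = (2+1) × (1+1) × (1+1) = 12

12 divisors


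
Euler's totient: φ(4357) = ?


4357 = 4357
Prime factors: 4357
φ(4357) = 4357 × (1-1/4357)
= 4357 × 4356/4357 = 4356

φ(4357) = 4356


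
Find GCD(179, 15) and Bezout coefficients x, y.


Tabular extended Euclidean (each row: r = 179*s + 15*t):
r=179, s=1, t=0
r=15, s=0, t=1
q=11: r=14, s=1, t=-11   [179*(1) + 15*(-11) = 14]
q=1: r=1, s=-1, t=12   [179*(-1) + 15*(12) = 1]
q=14: r=0, s=15, t=-179   [179*(15) + 15*(-179) = 0]
GCD = 1; from the row with r=1: x=-1, y=12
Check: 179*(-1) + 15*(12) = -179 + 180 = 1

GCD = 1, x = -1, y = 12


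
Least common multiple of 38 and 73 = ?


GCD(38, 73) = 1
LCM = 38*73/1 = 2774/1 = 2774

LCM = 2774


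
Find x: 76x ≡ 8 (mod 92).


GCD(76, 92) = 4 divides 8
Divide: 19x ≡ 2 (mod 23)
x ≡ 11 (mod 23)


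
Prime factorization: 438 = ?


438 / 2 = 219
219 / 3 = 73
73 / 73 = 1
438 = 2 × 3 × 73


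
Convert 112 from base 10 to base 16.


112 (base 10) = 112 (decimal)
112 (decimal) = 70 (base 16)


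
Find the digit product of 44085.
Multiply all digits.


4 × 4 × 0 × 8 × 5 = 0


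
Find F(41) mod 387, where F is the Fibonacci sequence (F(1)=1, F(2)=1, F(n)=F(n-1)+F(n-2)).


F(k) mod 387 for k=1..41:
1, 1, 2, 3, 5, 8, 13, 21, 34, 55, 89, 144, 233, 377, 223, 213, 49, 262, 311, 186, 110, 296, 19, 315, 334, 262, 209, 84, 293, 377, 283, 273, 169, 55, 224, 279, 116, 8, 124, 132, 256
F(41) mod 387 = 256


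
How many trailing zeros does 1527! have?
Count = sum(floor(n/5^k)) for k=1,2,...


floor(1527/5) = 305
floor(1527/25) = 61
floor(1527/125) = 12
floor(1527/625) = 2
Total = 380

380 trailing zeros


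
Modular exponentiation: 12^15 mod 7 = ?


12^1 mod 7 = 5
12^2 mod 7 = 4
12^3 mod 7 = 6
12^4 mod 7 = 2
12^5 mod 7 = 3
12^6 mod 7 = 1
12^7 mod 7 = 5
12^8 mod 7 = 4
12^9 mod 7 = 6
12^10 mod 7 = 2
12^11 mod 7 = 3
12^12 mod 7 = 1
12^13 mod 7 = 5
12^14 mod 7 = 4
12^15 mod 7 = 6


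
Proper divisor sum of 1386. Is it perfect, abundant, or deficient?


Proper divisors: 1, 2, 3, 6, 7, 9, 11, 14, 18, 21, 22, 33, 42, 63, 66, 77, 99, 126, 154, 198, 231, 462, 693
Sum = 1 + 2 + 3 + 6 + 7 + 9 + 11 + 14 + 18 + 21 + 22 + 33 + 42 + 63 + 66 + 77 + 99 + 126 + 154 + 198 + 231 + 462 + 693 = 2358
2358 > 1386 → abundant

s(1386) = 2358 (abundant)


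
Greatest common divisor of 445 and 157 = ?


445 = 2 * 157 + 131
157 = 1 * 131 + 26
131 = 5 * 26 + 1
26 = 26 * 1 + 0
GCD = 1


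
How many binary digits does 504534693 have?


504534693 in base 2 = 11110000100101001011010100101
Number of digits = 29

29 digits (base 2)


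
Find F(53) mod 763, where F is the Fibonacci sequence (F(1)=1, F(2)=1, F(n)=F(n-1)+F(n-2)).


F(k) mod 763 for k=1..53:
1, 1, 2, 3, 5, 8, 13, 21, 34, 55, 89, 144, 233, 377, 610, 224, 71, 295, 366, 661, 264, 162, 426, 588, 251, 76, 327, 403, 730, 370, 337, 707, 281, 225, 506, 731, 474, 442, 153, 595, 748, 580, 565, 382, 184, 566, 750, 553, 540, 330, 107, 437, 544
F(53) mod 763 = 544


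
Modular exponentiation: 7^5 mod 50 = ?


7^1 mod 50 = 7
7^2 mod 50 = 49
7^3 mod 50 = 43
7^4 mod 50 = 1
7^5 mod 50 = 7


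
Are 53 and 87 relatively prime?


Euclidean algorithm:
87 = 1 * 53 + 34
53 = 1 * 34 + 19
34 = 1 * 19 + 15
19 = 1 * 15 + 4
15 = 3 * 4 + 3
4 = 1 * 3 + 1
3 = 3 * 1 + 0
GCD(53, 87) = 1

Yes, coprime (GCD = 1)


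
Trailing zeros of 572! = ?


floor(572/5) = 114
floor(572/25) = 22
floor(572/125) = 4
Total = 140

140 trailing zeros


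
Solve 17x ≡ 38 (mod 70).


GCD(17, 70) = 1, unique solution
a^(-1) mod 70 = 33
x = 33 * 38 mod 70 = 64

x ≡ 64 (mod 70)


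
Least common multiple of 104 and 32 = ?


GCD(104, 32) = 8
LCM = 104*32/8 = 3328/8 = 416

LCM = 416


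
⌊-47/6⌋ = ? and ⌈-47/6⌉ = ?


-47/6 = -7.8333
floor = -8
ceil = -7

floor = -8, ceil = -7


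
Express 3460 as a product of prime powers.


3460 / 2 = 1730
1730 / 2 = 865
865 / 5 = 173
173 / 173 = 1
3460 = 2^2 × 5 × 173


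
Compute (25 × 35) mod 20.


25 × 35 = 875
875 mod 20 = 15


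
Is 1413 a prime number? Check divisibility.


1413 / 3 = 471 (exact division)
1413 is NOT prime.

No, 1413 is not prime


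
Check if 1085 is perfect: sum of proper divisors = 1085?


Proper divisors of 1085: 1, 5, 7, 31, 35, 155, 217
Sum = 1 + 5 + 7 + 31 + 35 + 155 + 217 = 451

No, 1085 is not perfect (451 ≠ 1085)


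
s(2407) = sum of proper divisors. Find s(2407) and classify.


Proper divisors: 1, 29, 83
Sum = 1 + 29 + 83 = 113
113 < 2407 → deficient

s(2407) = 113 (deficient)


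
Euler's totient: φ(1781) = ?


1781 = 13 × 137
Prime factors: 13, 137
φ(1781) = 1781 × (1-1/13) × (1-1/137)
= 1781 × 12/13 × 136/137 = 1632

φ(1781) = 1632


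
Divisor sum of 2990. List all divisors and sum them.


Divisors of 2990: 1, 2, 5, 10, 13, 23, 26, 46, 65, 115, 130, 230, 299, 598, 1495, 2990
Sum = 1 + 2 + 5 + 10 + 13 + 23 + 26 + 46 + 65 + 115 + 130 + 230 + 299 + 598 + 1495 + 2990 = 6048

σ(2990) = 6048


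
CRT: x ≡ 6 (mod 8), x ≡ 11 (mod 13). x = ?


M = 8*13 = 104
M1 = M/8 = 13, M2 = M/13 = 8
M1^(-1) mod 8 = 5, M2^(-1) mod 13 = 5
x = 6*13*5 + 11*8*5 = 830
830 mod 104 = 102
Check: 102 mod 8 = 6 ✓, 102 mod 13 = 11 ✓

x ≡ 102 (mod 104)


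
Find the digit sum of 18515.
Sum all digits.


1 + 8 + 5 + 1 + 5 = 20


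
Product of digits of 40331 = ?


4 × 0 × 3 × 3 × 1 = 0


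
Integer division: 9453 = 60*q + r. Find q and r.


9453 = 60 * 157 + 33
Check: 9420 + 33 = 9453

q = 157, r = 33


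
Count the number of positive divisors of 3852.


3852 = 2^2 × 3^2 × 107^1
d(3852) = (2+1) × (2+1) × (1+1) = 18

18 divisors


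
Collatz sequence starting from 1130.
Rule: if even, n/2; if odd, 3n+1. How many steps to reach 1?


1130 → 565 → 1696 → 848 → 424 → 212 → 106 → 53 → 160 → 80 → 40 → 20 → 10 → 5 → 16 → 8 → 4 → 2 → 1
Total steps = 18

18 steps


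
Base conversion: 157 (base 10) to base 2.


157 (base 10) = 157 (decimal)
157 (decimal) = 10011101 (base 2)


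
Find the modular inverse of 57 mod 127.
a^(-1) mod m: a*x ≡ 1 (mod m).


Use the extended Euclidean algorithm on (127, 57); each row r = 127*s + 57*t:
r=127, s=1, t=0
r=57, s=0, t=1
q=2: r=13, s=1, t=-2   [127*(1) + 57*(-2) = 13]
q=4: r=5, s=-4, t=9   [127*(-4) + 57*(9) = 5]
q=2: r=3, s=9, t=-20   [127*(9) + 57*(-20) = 3]
q=1: r=2, s=-13, t=29   [127*(-13) + 57*(29) = 2]
q=1: r=1, s=22, t=-49   [127*(22) + 57*(-49) = 1]
q=2: r=0, s=-57, t=127   [127*(-57) + 57*(127) = 0]
GCD = 1 with t = -49, so 57*(-49) ≡ 1 (mod 127)
Inverse = -49 mod 127 = 78
Check: 57 * 78 = 4446 ≡ 1 (mod 127)

57^(-1) ≡ 78 (mod 127)


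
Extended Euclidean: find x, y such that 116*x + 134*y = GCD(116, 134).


Tabular extended Euclidean (each row: r = 116*s + 134*t):
r=116, s=1, t=0
r=134, s=0, t=1
q=0: r=116, s=1, t=0   [116*(1) + 134*(0) = 116]
q=1: r=18, s=-1, t=1   [116*(-1) + 134*(1) = 18]
q=6: r=8, s=7, t=-6   [116*(7) + 134*(-6) = 8]
q=2: r=2, s=-15, t=13   [116*(-15) + 134*(13) = 2]
q=4: r=0, s=67, t=-58   [116*(67) + 134*(-58) = 0]
GCD = 2; from the row with r=2: x=-15, y=13
Check: 116*(-15) + 134*(13) = -1740 + 1742 = 2

GCD = 2, x = -15, y = 13


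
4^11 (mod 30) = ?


4^1 mod 30 = 4
4^2 mod 30 = 16
4^3 mod 30 = 4
4^4 mod 30 = 16
4^5 mod 30 = 4
4^6 mod 30 = 16
4^7 mod 30 = 4
4^8 mod 30 = 16
4^9 mod 30 = 4
4^10 mod 30 = 16
4^11 mod 30 = 4


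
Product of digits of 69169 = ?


6 × 9 × 1 × 6 × 9 = 2916


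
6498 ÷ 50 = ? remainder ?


6498 = 50 * 129 + 48
Check: 6450 + 48 = 6498

q = 129, r = 48


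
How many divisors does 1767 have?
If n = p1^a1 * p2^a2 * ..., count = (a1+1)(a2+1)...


1767 = 3^1 × 19^1 × 31^1
d(1767) = (1+1) × (1+1) × (1+1) = 8

8 divisors


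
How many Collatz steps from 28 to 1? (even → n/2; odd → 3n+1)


28 → 14 → 7 → 22 → 11 → 34 → 17 → 52 → 26 → 13 → 40 → 20 → 10 → 5 → 16 → 8 → 4 → 2 → 1
Total steps = 18

18 steps


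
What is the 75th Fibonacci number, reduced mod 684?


F(k) mod 684 for k=1..75:
1, 1, 2, 3, 5, 8, 13, 21, 34, 55, 89, 144, 233, 377, 610, 303, 229, 532, 77, 609, 2, 611, 613, 540, 469, 325, 110, 435, 545, 296, 157, 453, 610, 379, 305, 0, 305, 305, 610, 231, 157, 388, 545, 249, 110, 359, 469, 144, 613, 73, 2, 75, 77, 152, 229, 381, 610, 307, 233, 540, 89, 629, 34, 663, 13, 676, 5, 681, 2, 683, 1, 0, 1, 1, 2
F(75) mod 684 = 2


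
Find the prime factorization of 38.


38 / 2 = 19
19 / 19 = 1
38 = 2 × 19


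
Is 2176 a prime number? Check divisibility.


2176 / 2 = 1088 (exact division)
2176 is NOT prime.

No, 2176 is not prime


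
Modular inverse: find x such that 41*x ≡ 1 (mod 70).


Use the extended Euclidean algorithm on (70, 41); each row r = 70*s + 41*t:
r=70, s=1, t=0
r=41, s=0, t=1
q=1: r=29, s=1, t=-1   [70*(1) + 41*(-1) = 29]
q=1: r=12, s=-1, t=2   [70*(-1) + 41*(2) = 12]
q=2: r=5, s=3, t=-5   [70*(3) + 41*(-5) = 5]
q=2: r=2, s=-7, t=12   [70*(-7) + 41*(12) = 2]
q=2: r=1, s=17, t=-29   [70*(17) + 41*(-29) = 1]
q=2: r=0, s=-41, t=70   [70*(-41) + 41*(70) = 0]
GCD = 1 with t = -29, so 41*(-29) ≡ 1 (mod 70)
Inverse = -29 mod 70 = 41
Check: 41 * 41 = 1681 ≡ 1 (mod 70)

41^(-1) ≡ 41 (mod 70)


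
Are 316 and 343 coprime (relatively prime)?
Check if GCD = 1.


Euclidean algorithm:
343 = 1 * 316 + 27
316 = 11 * 27 + 19
27 = 1 * 19 + 8
19 = 2 * 8 + 3
8 = 2 * 3 + 2
3 = 1 * 2 + 1
2 = 2 * 1 + 0
GCD(316, 343) = 1

Yes, coprime (GCD = 1)


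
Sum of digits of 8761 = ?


8 + 7 + 6 + 1 = 22


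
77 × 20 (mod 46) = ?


77 × 20 = 1540
1540 mod 46 = 22


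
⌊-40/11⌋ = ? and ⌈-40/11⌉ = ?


-40/11 = -3.6364
floor = -4
ceil = -3

floor = -4, ceil = -3


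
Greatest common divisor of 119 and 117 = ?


119 = 1 * 117 + 2
117 = 58 * 2 + 1
2 = 2 * 1 + 0
GCD = 1


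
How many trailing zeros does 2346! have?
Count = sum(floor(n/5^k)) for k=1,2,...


floor(2346/5) = 469
floor(2346/25) = 93
floor(2346/125) = 18
floor(2346/625) = 3
Total = 583

583 trailing zeros


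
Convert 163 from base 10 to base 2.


163 (base 10) = 163 (decimal)
163 (decimal) = 10100011 (base 2)


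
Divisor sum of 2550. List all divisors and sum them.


Divisors of 2550: 1, 2, 3, 5, 6, 10, 15, 17, 25, 30, 34, 50, 51, 75, 85, 102, 150, 170, 255, 425, 510, 850, 1275, 2550
Sum = 1 + 2 + 3 + 5 + 6 + 10 + 15 + 17 + 25 + 30 + 34 + 50 + 51 + 75 + 85 + 102 + 150 + 170 + 255 + 425 + 510 + 850 + 1275 + 2550 = 6696

σ(2550) = 6696


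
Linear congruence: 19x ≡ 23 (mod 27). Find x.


GCD(19, 27) = 1, unique solution
a^(-1) mod 27 = 10
x = 10 * 23 mod 27 = 14

x ≡ 14 (mod 27)


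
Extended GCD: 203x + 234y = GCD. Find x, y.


Tabular extended Euclidean (each row: r = 203*s + 234*t):
r=203, s=1, t=0
r=234, s=0, t=1
q=0: r=203, s=1, t=0   [203*(1) + 234*(0) = 203]
q=1: r=31, s=-1, t=1   [203*(-1) + 234*(1) = 31]
q=6: r=17, s=7, t=-6   [203*(7) + 234*(-6) = 17]
q=1: r=14, s=-8, t=7   [203*(-8) + 234*(7) = 14]
q=1: r=3, s=15, t=-13   [203*(15) + 234*(-13) = 3]
q=4: r=2, s=-68, t=59   [203*(-68) + 234*(59) = 2]
q=1: r=1, s=83, t=-72   [203*(83) + 234*(-72) = 1]
q=2: r=0, s=-234, t=203   [203*(-234) + 234*(203) = 0]
GCD = 1; from the row with r=1: x=83, y=-72
Check: 203*(83) + 234*(-72) = 16849 - 16848 = 1

GCD = 1, x = 83, y = -72


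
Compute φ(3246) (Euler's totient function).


3246 = 2 × 3 × 541
Prime factors: 2, 3, 541
φ(3246) = 3246 × (1-1/2) × (1-1/3) × (1-1/541)
= 3246 × 1/2 × 2/3 × 540/541 = 1080

φ(3246) = 1080


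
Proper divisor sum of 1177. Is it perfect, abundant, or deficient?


Proper divisors: 1, 11, 107
Sum = 1 + 11 + 107 = 119
119 < 1177 → deficient

s(1177) = 119 (deficient)


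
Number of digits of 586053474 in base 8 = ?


586053474 in base 8 = 4273473542
Number of digits = 10

10 digits (base 8)


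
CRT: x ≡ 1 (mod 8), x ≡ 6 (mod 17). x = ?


M = 8*17 = 136
M1 = M/8 = 17, M2 = M/17 = 8
M1^(-1) mod 8 = 1, M2^(-1) mod 17 = 15
x = 1*17*1 + 6*8*15 = 737
737 mod 136 = 57
Check: 57 mod 8 = 1 ✓, 57 mod 17 = 6 ✓

x ≡ 57 (mod 136)


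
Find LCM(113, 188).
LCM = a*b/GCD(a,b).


GCD(113, 188) = 1
LCM = 113*188/1 = 21244/1 = 21244

LCM = 21244


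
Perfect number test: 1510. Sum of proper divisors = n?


Proper divisors of 1510: 1, 2, 5, 10, 151, 302, 755
Sum = 1 + 2 + 5 + 10 + 151 + 302 + 755 = 1226

No, 1510 is not perfect (1226 ≠ 1510)


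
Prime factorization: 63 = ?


63 / 3 = 21
21 / 3 = 7
7 / 7 = 1
63 = 3^2 × 7


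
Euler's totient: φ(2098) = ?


2098 = 2 × 1049
Prime factors: 2, 1049
φ(2098) = 2098 × (1-1/2) × (1-1/1049)
= 2098 × 1/2 × 1048/1049 = 1048

φ(2098) = 1048


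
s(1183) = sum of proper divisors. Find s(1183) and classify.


Proper divisors: 1, 7, 13, 91, 169
Sum = 1 + 7 + 13 + 91 + 169 = 281
281 < 1183 → deficient

s(1183) = 281 (deficient)


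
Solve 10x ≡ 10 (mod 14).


GCD(10, 14) = 2 divides 10
Divide: 5x ≡ 5 (mod 7)
x ≡ 1 (mod 7)


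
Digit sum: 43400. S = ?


4 + 3 + 4 + 0 + 0 = 11


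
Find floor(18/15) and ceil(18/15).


18/15 = 1.2000
floor = 1
ceil = 2

floor = 1, ceil = 2


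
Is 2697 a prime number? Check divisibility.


2697 / 3 = 899 (exact division)
2697 is NOT prime.

No, 2697 is not prime


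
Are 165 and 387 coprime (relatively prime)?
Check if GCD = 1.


Euclidean algorithm:
387 = 2 * 165 + 57
165 = 2 * 57 + 51
57 = 1 * 51 + 6
51 = 8 * 6 + 3
6 = 2 * 3 + 0
GCD(165, 387) = 3

No, not coprime (GCD = 3)


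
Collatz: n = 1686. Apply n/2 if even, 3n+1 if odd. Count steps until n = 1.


1686 → 843 → 2530 → 1265 → 3796 → 1898 → 949 → 2848 → 1424 → 712 → 356 → 178 → 89 → 268 → 134 → 67 → 202 → 101 → 304 → 152 → 76 → 38 → 19 → 58 → 29 → 88 → 44 → 22 → 11 → 34 → 17 → 52 → 26 → 13 → 40 → 20 → 10 → 5 → 16 → 8 → 4 → 2 → 1
Total steps = 42

42 steps


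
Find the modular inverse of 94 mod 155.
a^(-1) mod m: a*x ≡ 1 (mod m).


Use the extended Euclidean algorithm on (155, 94); each row r = 155*s + 94*t:
r=155, s=1, t=0
r=94, s=0, t=1
q=1: r=61, s=1, t=-1   [155*(1) + 94*(-1) = 61]
q=1: r=33, s=-1, t=2   [155*(-1) + 94*(2) = 33]
q=1: r=28, s=2, t=-3   [155*(2) + 94*(-3) = 28]
q=1: r=5, s=-3, t=5   [155*(-3) + 94*(5) = 5]
q=5: r=3, s=17, t=-28   [155*(17) + 94*(-28) = 3]
q=1: r=2, s=-20, t=33   [155*(-20) + 94*(33) = 2]
q=1: r=1, s=37, t=-61   [155*(37) + 94*(-61) = 1]
q=2: r=0, s=-94, t=155   [155*(-94) + 94*(155) = 0]
GCD = 1 with t = -61, so 94*(-61) ≡ 1 (mod 155)
Inverse = -61 mod 155 = 94
Check: 94 * 94 = 8836 ≡ 1 (mod 155)

94^(-1) ≡ 94 (mod 155)


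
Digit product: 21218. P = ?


2 × 1 × 2 × 1 × 8 = 32


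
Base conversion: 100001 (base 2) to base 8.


100001 (base 2) = 33 (decimal)
33 (decimal) = 41 (base 8)


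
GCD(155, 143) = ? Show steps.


155 = 1 * 143 + 12
143 = 11 * 12 + 11
12 = 1 * 11 + 1
11 = 11 * 1 + 0
GCD = 1


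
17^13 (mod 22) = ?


17^1 mod 22 = 17
17^2 mod 22 = 3
17^3 mod 22 = 7
17^4 mod 22 = 9
17^5 mod 22 = 21
17^6 mod 22 = 5
17^7 mod 22 = 19
17^8 mod 22 = 15
17^9 mod 22 = 13
17^10 mod 22 = 1
17^11 mod 22 = 17
17^12 mod 22 = 3
17^13 mod 22 = 7


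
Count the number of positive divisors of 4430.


4430 = 2^1 × 5^1 × 443^1
d(4430) = (1+1) × (1+1) × (1+1) = 8

8 divisors


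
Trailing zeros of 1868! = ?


floor(1868/5) = 373
floor(1868/25) = 74
floor(1868/125) = 14
floor(1868/625) = 2
Total = 463

463 trailing zeros


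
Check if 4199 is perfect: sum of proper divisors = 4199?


Proper divisors of 4199: 1, 13, 17, 19, 221, 247, 323
Sum = 1 + 13 + 17 + 19 + 221 + 247 + 323 = 841

No, 4199 is not perfect (841 ≠ 4199)


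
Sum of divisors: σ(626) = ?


Divisors of 626: 1, 2, 313, 626
Sum = 1 + 2 + 313 + 626 = 942

σ(626) = 942


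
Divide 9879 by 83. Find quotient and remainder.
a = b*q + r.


9879 = 83 * 119 + 2
Check: 9877 + 2 = 9879

q = 119, r = 2


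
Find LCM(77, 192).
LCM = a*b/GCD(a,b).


GCD(77, 192) = 1
LCM = 77*192/1 = 14784/1 = 14784

LCM = 14784


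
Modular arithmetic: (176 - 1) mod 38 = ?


176 - 1 = 175
175 mod 38 = 23


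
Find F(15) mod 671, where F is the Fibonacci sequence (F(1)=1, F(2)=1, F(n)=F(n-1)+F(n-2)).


F(k) mod 671 for k=1..15:
1, 1, 2, 3, 5, 8, 13, 21, 34, 55, 89, 144, 233, 377, 610
F(15) mod 671 = 610


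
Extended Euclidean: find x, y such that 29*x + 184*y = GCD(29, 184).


Tabular extended Euclidean (each row: r = 29*s + 184*t):
r=29, s=1, t=0
r=184, s=0, t=1
q=0: r=29, s=1, t=0   [29*(1) + 184*(0) = 29]
q=6: r=10, s=-6, t=1   [29*(-6) + 184*(1) = 10]
q=2: r=9, s=13, t=-2   [29*(13) + 184*(-2) = 9]
q=1: r=1, s=-19, t=3   [29*(-19) + 184*(3) = 1]
q=9: r=0, s=184, t=-29   [29*(184) + 184*(-29) = 0]
GCD = 1; from the row with r=1: x=-19, y=3
Check: 29*(-19) + 184*(3) = -551 + 552 = 1

GCD = 1, x = -19, y = 3


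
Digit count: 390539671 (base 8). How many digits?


390539671 in base 8 = 2721624627
Number of digits = 10

10 digits (base 8)


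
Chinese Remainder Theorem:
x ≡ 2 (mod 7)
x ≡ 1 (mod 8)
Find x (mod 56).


M = 7*8 = 56
M1 = M/7 = 8, M2 = M/8 = 7
M1^(-1) mod 7 = 1, M2^(-1) mod 8 = 7
x = 2*8*1 + 1*7*7 = 65
65 mod 56 = 9
Check: 9 mod 7 = 2 ✓, 9 mod 8 = 1 ✓

x ≡ 9 (mod 56)


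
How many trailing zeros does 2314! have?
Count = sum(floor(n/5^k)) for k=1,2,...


floor(2314/5) = 462
floor(2314/25) = 92
floor(2314/125) = 18
floor(2314/625) = 3
Total = 575

575 trailing zeros


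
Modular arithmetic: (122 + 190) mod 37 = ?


122 + 190 = 312
312 mod 37 = 16


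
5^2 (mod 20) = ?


5^1 mod 20 = 5
5^2 mod 20 = 5


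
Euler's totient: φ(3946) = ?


3946 = 2 × 1973
Prime factors: 2, 1973
φ(3946) = 3946 × (1-1/2) × (1-1/1973)
= 3946 × 1/2 × 1972/1973 = 1972

φ(3946) = 1972


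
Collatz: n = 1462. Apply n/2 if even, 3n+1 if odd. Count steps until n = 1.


1462 → 731 → 2194 → 1097 → 3292 → 1646 → 823 → 2470 → 1235 → 3706 → 1853 → 5560 → 2780 → 1390 → 695 → 2086 → 1043 → 3130 → 1565 → 4696 → 2348 → 1174 → 587 → 1762 → 881 → 2644 → 1322 → 661 → 1984 → 992 → 496 → 248 → 124 → 62 → 31 → 94 → 47 → 142 → 71 → 214 → 107 → 322 → 161 → 484 → 242 → 121 → 364 → 182 → 91 → 274 → 137 → 412 → 206 → 103 → 310 → 155 → 466 → 233 → 700 → 350 → 175 → 526 → 263 → 790 → 395 → 1186 → 593 → 1780 → 890 → 445 → 1336 → 668 → 334 → 167 → 502 → 251 → 754 → 377 → 1132 → 566 → 283 → 850 → 425 → 1276 → 638 → 319 → 958 → 479 → 1438 → 719 → 2158 → 1079 → 3238 → 1619 → 4858 → 2429 → 7288 → 3644 → 1822 → 911 → 2734 → 1367 → 4102 → 2051 → 6154 → 3077 → 9232 → 4616 → 2308 → 1154 → 577 → 1732 → 866 → 433 → 1300 → 650 → 325 → 976 → 488 → 244 → 122 → 61 → 184 → 92 → 46 → 23 → 70 → 35 → 106 → 53 → 160 → 80 → 40 → 20 → 10 → 5 → 16 → 8 → 4 → 2 → 1
Total steps = 140

140 steps


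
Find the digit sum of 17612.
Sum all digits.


1 + 7 + 6 + 1 + 2 = 17


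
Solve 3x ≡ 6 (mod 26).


GCD(3, 26) = 1, unique solution
a^(-1) mod 26 = 9
x = 9 * 6 mod 26 = 2

x ≡ 2 (mod 26)


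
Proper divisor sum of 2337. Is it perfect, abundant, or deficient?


Proper divisors: 1, 3, 19, 41, 57, 123, 779
Sum = 1 + 3 + 19 + 41 + 57 + 123 + 779 = 1023
1023 < 2337 → deficient

s(2337) = 1023 (deficient)


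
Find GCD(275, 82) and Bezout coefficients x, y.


Tabular extended Euclidean (each row: r = 275*s + 82*t):
r=275, s=1, t=0
r=82, s=0, t=1
q=3: r=29, s=1, t=-3   [275*(1) + 82*(-3) = 29]
q=2: r=24, s=-2, t=7   [275*(-2) + 82*(7) = 24]
q=1: r=5, s=3, t=-10   [275*(3) + 82*(-10) = 5]
q=4: r=4, s=-14, t=47   [275*(-14) + 82*(47) = 4]
q=1: r=1, s=17, t=-57   [275*(17) + 82*(-57) = 1]
q=4: r=0, s=-82, t=275   [275*(-82) + 82*(275) = 0]
GCD = 1; from the row with r=1: x=17, y=-57
Check: 275*(17) + 82*(-57) = 4675 - 4674 = 1

GCD = 1, x = 17, y = -57


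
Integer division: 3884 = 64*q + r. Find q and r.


3884 = 64 * 60 + 44
Check: 3840 + 44 = 3884

q = 60, r = 44


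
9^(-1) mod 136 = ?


Use the extended Euclidean algorithm on (136, 9); each row r = 136*s + 9*t:
r=136, s=1, t=0
r=9, s=0, t=1
q=15: r=1, s=1, t=-15   [136*(1) + 9*(-15) = 1]
q=9: r=0, s=-9, t=136   [136*(-9) + 9*(136) = 0]
GCD = 1 with t = -15, so 9*(-15) ≡ 1 (mod 136)
Inverse = -15 mod 136 = 121
Check: 9 * 121 = 1089 ≡ 1 (mod 136)

9^(-1) ≡ 121 (mod 136)


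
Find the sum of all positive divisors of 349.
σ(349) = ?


Divisors of 349: 1, 349
Sum = 1 + 349 = 350

σ(349) = 350


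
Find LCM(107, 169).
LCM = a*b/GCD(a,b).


GCD(107, 169) = 1
LCM = 107*169/1 = 18083/1 = 18083

LCM = 18083


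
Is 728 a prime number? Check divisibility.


728 / 2 = 364 (exact division)
728 is NOT prime.

No, 728 is not prime


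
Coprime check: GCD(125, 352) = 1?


Euclidean algorithm:
352 = 2 * 125 + 102
125 = 1 * 102 + 23
102 = 4 * 23 + 10
23 = 2 * 10 + 3
10 = 3 * 3 + 1
3 = 3 * 1 + 0
GCD(125, 352) = 1

Yes, coprime (GCD = 1)


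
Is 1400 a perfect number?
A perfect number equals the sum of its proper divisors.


Proper divisors of 1400: 1, 2, 4, 5, 7, 8, 10, 14, 20, 25, 28, 35, 40, 50, 56, 70, 100, 140, 175, 200, 280, 350, 700
Sum = 1 + 2 + 4 + 5 + 7 + 8 + 10 + 14 + 20 + 25 + 28 + 35 + 40 + 50 + 56 + 70 + 100 + 140 + 175 + 200 + 280 + 350 + 700 = 2320

No, 1400 is not perfect (2320 ≠ 1400)


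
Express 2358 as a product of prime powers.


2358 / 2 = 1179
1179 / 3 = 393
393 / 3 = 131
131 / 131 = 1
2358 = 2 × 3^2 × 131


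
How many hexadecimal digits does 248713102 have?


248713102 in base 16 = ED30F8E
Number of digits = 7

7 digits (base 16)


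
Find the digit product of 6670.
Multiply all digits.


6 × 6 × 7 × 0 = 0


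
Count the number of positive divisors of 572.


572 = 2^2 × 11^1 × 13^1
d(572) = (2+1) × (1+1) × (1+1) = 12

12 divisors


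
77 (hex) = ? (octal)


77 (base 16) = 119 (decimal)
119 (decimal) = 167 (base 8)


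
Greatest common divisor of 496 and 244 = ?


496 = 2 * 244 + 8
244 = 30 * 8 + 4
8 = 2 * 4 + 0
GCD = 4


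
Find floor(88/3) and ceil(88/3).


88/3 = 29.3333
floor = 29
ceil = 30

floor = 29, ceil = 30


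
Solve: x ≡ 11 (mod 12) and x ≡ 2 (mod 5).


M = 12*5 = 60
M1 = M/12 = 5, M2 = M/5 = 12
M1^(-1) mod 12 = 5, M2^(-1) mod 5 = 3
x = 11*5*5 + 2*12*3 = 347
347 mod 60 = 47
Check: 47 mod 12 = 11 ✓, 47 mod 5 = 2 ✓

x ≡ 47 (mod 60)


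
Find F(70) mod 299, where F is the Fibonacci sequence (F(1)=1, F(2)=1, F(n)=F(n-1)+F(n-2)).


F(k) mod 299 for k=1..70:
1, 1, 2, 3, 5, 8, 13, 21, 34, 55, 89, 144, 233, 78, 12, 90, 102, 192, 294, 187, 182, 70, 252, 23, 275, 298, 274, 273, 248, 222, 171, 94, 265, 60, 26, 86, 112, 198, 11, 209, 220, 130, 51, 181, 232, 114, 47, 161, 208, 70, 278, 49, 28, 77, 105, 182, 287, 170, 158, 29, 187, 216, 104, 21, 125, 146, 271, 118, 90, 208
F(70) mod 299 = 208


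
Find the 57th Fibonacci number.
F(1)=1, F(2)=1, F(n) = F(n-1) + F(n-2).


Sequence: 1, 1, 2, 3, 5, 8, 13, 21, 34, 55, 89, 144, 233, 377, 610, 987, 1597, 2584, 4181, 6765, 10946, 17711, 28657, 46368, 75025, 121393, 196418, 317811, 514229, 832040, 1346269, 2178309, 3524578, 5702887, 9227465, 14930352, 24157817, 39088169, 63245986, 102334155, 165580141, 267914296, 433494437, 701408733, 1134903170, 1836311903, 2971215073, 4807526976, 7778742049, 12586269025, 20365011074, 32951280099, 53316291173, 86267571272, 139583862445, 225851433717, 365435296162
F(57) = 365435296162


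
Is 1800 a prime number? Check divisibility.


1800 / 2 = 900 (exact division)
1800 is NOT prime.

No, 1800 is not prime


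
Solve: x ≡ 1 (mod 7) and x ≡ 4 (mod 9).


M = 7*9 = 63
M1 = M/7 = 9, M2 = M/9 = 7
M1^(-1) mod 7 = 4, M2^(-1) mod 9 = 4
x = 1*9*4 + 4*7*4 = 148
148 mod 63 = 22
Check: 22 mod 7 = 1 ✓, 22 mod 9 = 4 ✓

x ≡ 22 (mod 63)


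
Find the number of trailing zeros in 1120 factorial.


floor(1120/5) = 224
floor(1120/25) = 44
floor(1120/125) = 8
floor(1120/625) = 1
Total = 277

277 trailing zeros


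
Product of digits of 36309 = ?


3 × 6 × 3 × 0 × 9 = 0


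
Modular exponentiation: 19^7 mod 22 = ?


19^1 mod 22 = 19
19^2 mod 22 = 9
19^3 mod 22 = 17
19^4 mod 22 = 15
19^5 mod 22 = 21
19^6 mod 22 = 3
19^7 mod 22 = 13


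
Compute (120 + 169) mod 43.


120 + 169 = 289
289 mod 43 = 31


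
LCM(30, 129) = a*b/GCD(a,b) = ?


GCD(30, 129) = 3
LCM = 30*129/3 = 3870/3 = 1290

LCM = 1290


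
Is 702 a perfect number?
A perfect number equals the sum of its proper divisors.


Proper divisors of 702: 1, 2, 3, 6, 9, 13, 18, 26, 27, 39, 54, 78, 117, 234, 351
Sum = 1 + 2 + 3 + 6 + 9 + 13 + 18 + 26 + 27 + 39 + 54 + 78 + 117 + 234 + 351 = 978

No, 702 is not perfect (978 ≠ 702)


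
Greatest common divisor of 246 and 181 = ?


246 = 1 * 181 + 65
181 = 2 * 65 + 51
65 = 1 * 51 + 14
51 = 3 * 14 + 9
14 = 1 * 9 + 5
9 = 1 * 5 + 4
5 = 1 * 4 + 1
4 = 4 * 1 + 0
GCD = 1


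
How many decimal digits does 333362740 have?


333362740 has 9 digits in base 10
floor(log10(333362740)) + 1 = floor(8.5229) + 1 = 9

9 digits (base 10)


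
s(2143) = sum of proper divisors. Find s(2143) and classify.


Proper divisors: 1
Sum = 1 = 1
1 < 2143 → deficient

s(2143) = 1 (deficient)


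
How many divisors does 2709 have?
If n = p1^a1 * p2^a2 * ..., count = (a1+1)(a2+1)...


2709 = 3^2 × 7^1 × 43^1
d(2709) = (2+1) × (1+1) × (1+1) = 12

12 divisors


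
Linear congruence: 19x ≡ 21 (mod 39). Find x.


GCD(19, 39) = 1, unique solution
a^(-1) mod 39 = 37
x = 37 * 21 mod 39 = 36

x ≡ 36 (mod 39)


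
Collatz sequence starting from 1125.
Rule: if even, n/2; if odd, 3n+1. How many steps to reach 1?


1125 → 3376 → 1688 → 844 → 422 → 211 → 634 → 317 → 952 → 476 → 238 → 119 → 358 → 179 → 538 → 269 → 808 → 404 → 202 → 101 → 304 → 152 → 76 → 38 → 19 → 58 → 29 → 88 → 44 → 22 → 11 → 34 → 17 → 52 → 26 → 13 → 40 → 20 → 10 → 5 → 16 → 8 → 4 → 2 → 1
Total steps = 44

44 steps


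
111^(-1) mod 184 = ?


Use the extended Euclidean algorithm on (184, 111); each row r = 184*s + 111*t:
r=184, s=1, t=0
r=111, s=0, t=1
q=1: r=73, s=1, t=-1   [184*(1) + 111*(-1) = 73]
q=1: r=38, s=-1, t=2   [184*(-1) + 111*(2) = 38]
q=1: r=35, s=2, t=-3   [184*(2) + 111*(-3) = 35]
q=1: r=3, s=-3, t=5   [184*(-3) + 111*(5) = 3]
q=11: r=2, s=35, t=-58   [184*(35) + 111*(-58) = 2]
q=1: r=1, s=-38, t=63   [184*(-38) + 111*(63) = 1]
q=2: r=0, s=111, t=-184   [184*(111) + 111*(-184) = 0]
GCD = 1 with t = 63, so 111*(63) ≡ 1 (mod 184)
Inverse = 63 mod 184 = 63
Check: 111 * 63 = 6993 ≡ 1 (mod 184)

111^(-1) ≡ 63 (mod 184)


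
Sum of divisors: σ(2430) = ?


Divisors of 2430: 1, 2, 3, 5, 6, 9, 10, 15, 18, 27, 30, 45, 54, 81, 90, 135, 162, 243, 270, 405, 486, 810, 1215, 2430
Sum = 1 + 2 + 3 + 5 + 6 + 9 + 10 + 15 + 18 + 27 + 30 + 45 + 54 + 81 + 90 + 135 + 162 + 243 + 270 + 405 + 486 + 810 + 1215 + 2430 = 6552

σ(2430) = 6552


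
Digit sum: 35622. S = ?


3 + 5 + 6 + 2 + 2 = 18


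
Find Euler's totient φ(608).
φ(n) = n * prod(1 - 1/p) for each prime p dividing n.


608 = 2^5 × 19
Prime factors: 2, 19
φ(608) = 608 × (1-1/2) × (1-1/19)
= 608 × 1/2 × 18/19 = 288

φ(608) = 288


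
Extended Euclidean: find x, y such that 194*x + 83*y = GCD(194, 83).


Tabular extended Euclidean (each row: r = 194*s + 83*t):
r=194, s=1, t=0
r=83, s=0, t=1
q=2: r=28, s=1, t=-2   [194*(1) + 83*(-2) = 28]
q=2: r=27, s=-2, t=5   [194*(-2) + 83*(5) = 27]
q=1: r=1, s=3, t=-7   [194*(3) + 83*(-7) = 1]
q=27: r=0, s=-83, t=194   [194*(-83) + 83*(194) = 0]
GCD = 1; from the row with r=1: x=3, y=-7
Check: 194*(3) + 83*(-7) = 582 - 581 = 1

GCD = 1, x = 3, y = -7


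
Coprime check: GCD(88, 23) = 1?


Euclidean algorithm:
88 = 3 * 23 + 19
23 = 1 * 19 + 4
19 = 4 * 4 + 3
4 = 1 * 3 + 1
3 = 3 * 1 + 0
GCD(88, 23) = 1

Yes, coprime (GCD = 1)


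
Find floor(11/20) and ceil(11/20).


11/20 = 0.5500
floor = 0
ceil = 1

floor = 0, ceil = 1


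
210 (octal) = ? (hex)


210 (base 8) = 136 (decimal)
136 (decimal) = 88 (base 16)


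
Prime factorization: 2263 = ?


2263 / 31 = 73
73 / 73 = 1
2263 = 31 × 73


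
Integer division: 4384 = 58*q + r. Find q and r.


4384 = 58 * 75 + 34
Check: 4350 + 34 = 4384

q = 75, r = 34


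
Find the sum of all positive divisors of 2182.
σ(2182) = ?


Divisors of 2182: 1, 2, 1091, 2182
Sum = 1 + 2 + 1091 + 2182 = 3276

σ(2182) = 3276


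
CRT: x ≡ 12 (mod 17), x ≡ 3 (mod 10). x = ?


M = 17*10 = 170
M1 = M/17 = 10, M2 = M/10 = 17
M1^(-1) mod 17 = 12, M2^(-1) mod 10 = 3
x = 12*10*12 + 3*17*3 = 1593
1593 mod 170 = 63
Check: 63 mod 17 = 12 ✓, 63 mod 10 = 3 ✓

x ≡ 63 (mod 170)


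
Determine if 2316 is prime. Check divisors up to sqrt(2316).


2316 / 2 = 1158 (exact division)
2316 is NOT prime.

No, 2316 is not prime


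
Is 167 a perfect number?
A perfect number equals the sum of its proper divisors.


Proper divisors of 167: 1
Sum = 1 = 1

No, 167 is not perfect (1 ≠ 167)


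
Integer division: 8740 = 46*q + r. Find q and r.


8740 = 46 * 190 + 0
Check: 8740 + 0 = 8740

q = 190, r = 0


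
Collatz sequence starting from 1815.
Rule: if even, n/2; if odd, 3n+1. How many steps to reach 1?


1815 → 5446 → 2723 → 8170 → 4085 → 12256 → 6128 → 3064 → 1532 → 766 → 383 → 1150 → 575 → 1726 → 863 → 2590 → 1295 → 3886 → 1943 → 5830 → 2915 → 8746 → 4373 → 13120 → 6560 → 3280 → 1640 → 820 → 410 → 205 → 616 → 308 → 154 → 77 → 232 → 116 → 58 → 29 → 88 → 44 → 22 → 11 → 34 → 17 → 52 → 26 → 13 → 40 → 20 → 10 → 5 → 16 → 8 → 4 → 2 → 1
Total steps = 55

55 steps


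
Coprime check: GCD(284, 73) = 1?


Euclidean algorithm:
284 = 3 * 73 + 65
73 = 1 * 65 + 8
65 = 8 * 8 + 1
8 = 8 * 1 + 0
GCD(284, 73) = 1

Yes, coprime (GCD = 1)


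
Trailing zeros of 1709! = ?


floor(1709/5) = 341
floor(1709/25) = 68
floor(1709/125) = 13
floor(1709/625) = 2
Total = 424

424 trailing zeros


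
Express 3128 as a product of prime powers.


3128 / 2 = 1564
1564 / 2 = 782
782 / 2 = 391
391 / 17 = 23
23 / 23 = 1
3128 = 2^3 × 17 × 23


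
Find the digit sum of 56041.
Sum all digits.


5 + 6 + 0 + 4 + 1 = 16


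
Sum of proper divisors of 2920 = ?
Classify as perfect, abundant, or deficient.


Proper divisors: 1, 2, 4, 5, 8, 10, 20, 40, 73, 146, 292, 365, 584, 730, 1460
Sum = 1 + 2 + 4 + 5 + 8 + 10 + 20 + 40 + 73 + 146 + 292 + 365 + 584 + 730 + 1460 = 3740
3740 > 2920 → abundant

s(2920) = 3740 (abundant)


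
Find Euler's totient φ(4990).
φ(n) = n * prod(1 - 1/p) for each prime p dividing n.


4990 = 2 × 5 × 499
Prime factors: 2, 5, 499
φ(4990) = 4990 × (1-1/2) × (1-1/5) × (1-1/499)
= 4990 × 1/2 × 4/5 × 498/499 = 1992

φ(4990) = 1992


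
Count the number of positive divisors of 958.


958 = 2^1 × 479^1
d(958) = (1+1) × (1+1) = 4

4 divisors


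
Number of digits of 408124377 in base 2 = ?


408124377 in base 2 = 11000010100110111101111011001
Number of digits = 29

29 digits (base 2)


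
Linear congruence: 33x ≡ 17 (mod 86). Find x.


GCD(33, 86) = 1, unique solution
a^(-1) mod 86 = 73
x = 73 * 17 mod 86 = 37

x ≡ 37 (mod 86)


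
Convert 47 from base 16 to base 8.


47 (base 16) = 71 (decimal)
71 (decimal) = 107 (base 8)


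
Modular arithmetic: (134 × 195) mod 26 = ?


134 × 195 = 26130
26130 mod 26 = 0


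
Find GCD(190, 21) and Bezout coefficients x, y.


Tabular extended Euclidean (each row: r = 190*s + 21*t):
r=190, s=1, t=0
r=21, s=0, t=1
q=9: r=1, s=1, t=-9   [190*(1) + 21*(-9) = 1]
q=21: r=0, s=-21, t=190   [190*(-21) + 21*(190) = 0]
GCD = 1; from the row with r=1: x=1, y=-9
Check: 190*(1) + 21*(-9) = 190 - 189 = 1

GCD = 1, x = 1, y = -9


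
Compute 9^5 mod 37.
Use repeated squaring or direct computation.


9^1 mod 37 = 9
9^2 mod 37 = 7
9^3 mod 37 = 26
9^4 mod 37 = 12
9^5 mod 37 = 34


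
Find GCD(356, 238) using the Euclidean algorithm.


356 = 1 * 238 + 118
238 = 2 * 118 + 2
118 = 59 * 2 + 0
GCD = 2


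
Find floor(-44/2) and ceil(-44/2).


-44/2 = -22.0000
floor = -22
ceil = -22

floor = -22, ceil = -22


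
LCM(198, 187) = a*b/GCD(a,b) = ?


GCD(198, 187) = 11
LCM = 198*187/11 = 37026/11 = 3366

LCM = 3366


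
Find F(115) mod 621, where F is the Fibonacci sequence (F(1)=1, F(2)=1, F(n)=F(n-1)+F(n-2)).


F(k) mod 621 for k=1..115:
1, 1, 2, 3, 5, 8, 13, 21, 34, 55, 89, 144, 233, 377, 610, 366, 355, 100, 455, 555, 389, 323, 91, 414, 505, 298, 182, 480, 41, 521, 562, 462, 403, 244, 26, 270, 296, 566, 241, 186, 427, 613, 419, 411, 209, 620, 208, 207, 415, 1, 416, 417, 212, 8, 220, 228, 448, 55, 503, 558, 440, 377, 196, 573, 148, 100, 248, 348, 596, 323, 298, 0, 298, 298, 596, 273, 248, 521, 148, 48, 196, 244, 440, 63, 503, 566, 448, 393, 220, 613, 212, 204, 416, 620, 415, 414, 208, 1, 209, 210, 419, 8, 427, 435, 241, 55, 296, 351, 26, 377, 403, 159, 562, 100, 41
F(115) mod 621 = 41


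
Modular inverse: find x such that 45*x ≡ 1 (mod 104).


Use the extended Euclidean algorithm on (104, 45); each row r = 104*s + 45*t:
r=104, s=1, t=0
r=45, s=0, t=1
q=2: r=14, s=1, t=-2   [104*(1) + 45*(-2) = 14]
q=3: r=3, s=-3, t=7   [104*(-3) + 45*(7) = 3]
q=4: r=2, s=13, t=-30   [104*(13) + 45*(-30) = 2]
q=1: r=1, s=-16, t=37   [104*(-16) + 45*(37) = 1]
q=2: r=0, s=45, t=-104   [104*(45) + 45*(-104) = 0]
GCD = 1 with t = 37, so 45*(37) ≡ 1 (mod 104)
Inverse = 37 mod 104 = 37
Check: 45 * 37 = 1665 ≡ 1 (mod 104)

45^(-1) ≡ 37 (mod 104)


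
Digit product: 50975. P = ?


5 × 0 × 9 × 7 × 5 = 0


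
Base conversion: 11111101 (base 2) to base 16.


11111101 (base 2) = 253 (decimal)
253 (decimal) = FD (base 16)


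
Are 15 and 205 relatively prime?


Euclidean algorithm:
205 = 13 * 15 + 10
15 = 1 * 10 + 5
10 = 2 * 5 + 0
GCD(15, 205) = 5

No, not coprime (GCD = 5)


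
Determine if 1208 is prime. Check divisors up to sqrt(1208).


1208 / 2 = 604 (exact division)
1208 is NOT prime.

No, 1208 is not prime


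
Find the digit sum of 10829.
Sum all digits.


1 + 0 + 8 + 2 + 9 = 20


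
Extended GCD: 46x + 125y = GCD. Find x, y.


Tabular extended Euclidean (each row: r = 46*s + 125*t):
r=46, s=1, t=0
r=125, s=0, t=1
q=0: r=46, s=1, t=0   [46*(1) + 125*(0) = 46]
q=2: r=33, s=-2, t=1   [46*(-2) + 125*(1) = 33]
q=1: r=13, s=3, t=-1   [46*(3) + 125*(-1) = 13]
q=2: r=7, s=-8, t=3   [46*(-8) + 125*(3) = 7]
q=1: r=6, s=11, t=-4   [46*(11) + 125*(-4) = 6]
q=1: r=1, s=-19, t=7   [46*(-19) + 125*(7) = 1]
q=6: r=0, s=125, t=-46   [46*(125) + 125*(-46) = 0]
GCD = 1; from the row with r=1: x=-19, y=7
Check: 46*(-19) + 125*(7) = -874 + 875 = 1

GCD = 1, x = -19, y = 7


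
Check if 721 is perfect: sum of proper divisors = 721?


Proper divisors of 721: 1, 7, 103
Sum = 1 + 7 + 103 = 111

No, 721 is not perfect (111 ≠ 721)


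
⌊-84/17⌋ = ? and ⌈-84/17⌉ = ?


-84/17 = -4.9412
floor = -5
ceil = -4

floor = -5, ceil = -4


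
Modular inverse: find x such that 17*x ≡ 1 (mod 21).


Use the extended Euclidean algorithm on (21, 17); each row r = 21*s + 17*t:
r=21, s=1, t=0
r=17, s=0, t=1
q=1: r=4, s=1, t=-1   [21*(1) + 17*(-1) = 4]
q=4: r=1, s=-4, t=5   [21*(-4) + 17*(5) = 1]
q=4: r=0, s=17, t=-21   [21*(17) + 17*(-21) = 0]
GCD = 1 with t = 5, so 17*(5) ≡ 1 (mod 21)
Inverse = 5 mod 21 = 5
Check: 17 * 5 = 85 ≡ 1 (mod 21)

17^(-1) ≡ 5 (mod 21)


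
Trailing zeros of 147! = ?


floor(147/5) = 29
floor(147/25) = 5
floor(147/125) = 1
Total = 35

35 trailing zeros


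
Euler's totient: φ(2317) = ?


2317 = 7 × 331
Prime factors: 7, 331
φ(2317) = 2317 × (1-1/7) × (1-1/331)
= 2317 × 6/7 × 330/331 = 1980

φ(2317) = 1980


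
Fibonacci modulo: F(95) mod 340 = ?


F(k) mod 340 for k=1..95:
1, 1, 2, 3, 5, 8, 13, 21, 34, 55, 89, 144, 233, 37, 270, 307, 237, 204, 101, 305, 66, 31, 97, 128, 225, 13, 238, 251, 149, 60, 209, 269, 138, 67, 205, 272, 137, 69, 206, 275, 141, 76, 217, 293, 170, 123, 293, 76, 29, 105, 134, 239, 33, 272, 305, 237, 202, 99, 301, 60, 21, 81, 102, 183, 285, 128, 73, 201, 274, 135, 69, 204, 273, 137, 70, 207, 277, 144, 81, 225, 306, 191, 157, 8, 165, 173, 338, 171, 169, 0, 169, 169, 338, 167, 165
F(95) mod 340 = 165


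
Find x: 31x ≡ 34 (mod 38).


GCD(31, 38) = 1, unique solution
a^(-1) mod 38 = 27
x = 27 * 34 mod 38 = 6

x ≡ 6 (mod 38)


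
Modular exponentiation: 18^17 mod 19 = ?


18^1 mod 19 = 18
18^2 mod 19 = 1
18^3 mod 19 = 18
18^4 mod 19 = 1
18^5 mod 19 = 18
18^6 mod 19 = 1
18^7 mod 19 = 18
18^8 mod 19 = 1
18^9 mod 19 = 18
18^10 mod 19 = 1
18^11 mod 19 = 18
18^12 mod 19 = 1
18^13 mod 19 = 18
18^14 mod 19 = 1
18^15 mod 19 = 18
18^16 mod 19 = 1
18^17 mod 19 = 18


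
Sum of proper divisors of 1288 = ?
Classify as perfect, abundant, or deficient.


Proper divisors: 1, 2, 4, 7, 8, 14, 23, 28, 46, 56, 92, 161, 184, 322, 644
Sum = 1 + 2 + 4 + 7 + 8 + 14 + 23 + 28 + 46 + 56 + 92 + 161 + 184 + 322 + 644 = 1592
1592 > 1288 → abundant

s(1288) = 1592 (abundant)


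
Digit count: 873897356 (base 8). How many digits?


873897356 in base 8 = 6405516614
Number of digits = 10

10 digits (base 8)


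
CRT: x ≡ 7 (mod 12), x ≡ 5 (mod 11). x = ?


M = 12*11 = 132
M1 = M/12 = 11, M2 = M/11 = 12
M1^(-1) mod 12 = 11, M2^(-1) mod 11 = 1
x = 7*11*11 + 5*12*1 = 907
907 mod 132 = 115
Check: 115 mod 12 = 7 ✓, 115 mod 11 = 5 ✓

x ≡ 115 (mod 132)


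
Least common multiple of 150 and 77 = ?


GCD(150, 77) = 1
LCM = 150*77/1 = 11550/1 = 11550

LCM = 11550


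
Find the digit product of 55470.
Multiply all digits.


5 × 5 × 4 × 7 × 0 = 0


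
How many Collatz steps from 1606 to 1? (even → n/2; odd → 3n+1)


1606 → 803 → 2410 → 1205 → 3616 → 1808 → 904 → 452 → 226 → 113 → 340 → 170 → 85 → 256 → 128 → 64 → 32 → 16 → 8 → 4 → 2 → 1
Total steps = 21

21 steps


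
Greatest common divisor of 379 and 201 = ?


379 = 1 * 201 + 178
201 = 1 * 178 + 23
178 = 7 * 23 + 17
23 = 1 * 17 + 6
17 = 2 * 6 + 5
6 = 1 * 5 + 1
5 = 5 * 1 + 0
GCD = 1


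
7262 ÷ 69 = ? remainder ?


7262 = 69 * 105 + 17
Check: 7245 + 17 = 7262

q = 105, r = 17


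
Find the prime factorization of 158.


158 / 2 = 79
79 / 79 = 1
158 = 2 × 79


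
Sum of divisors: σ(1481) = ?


Divisors of 1481: 1, 1481
Sum = 1 + 1481 = 1482

σ(1481) = 1482


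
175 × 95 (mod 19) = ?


175 × 95 = 16625
16625 mod 19 = 0


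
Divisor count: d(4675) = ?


4675 = 5^2 × 11^1 × 17^1
d(4675) = (2+1) × (1+1) × (1+1) = 12

12 divisors


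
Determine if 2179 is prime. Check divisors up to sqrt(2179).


Check divisors up to sqrt(2179) = 46.6798
No divisors found.
2179 is prime.

Yes, 2179 is prime


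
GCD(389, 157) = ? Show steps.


389 = 2 * 157 + 75
157 = 2 * 75 + 7
75 = 10 * 7 + 5
7 = 1 * 5 + 2
5 = 2 * 2 + 1
2 = 2 * 1 + 0
GCD = 1


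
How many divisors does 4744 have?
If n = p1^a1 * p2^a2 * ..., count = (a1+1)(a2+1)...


4744 = 2^3 × 593^1
d(4744) = (3+1) × (1+1) = 8

8 divisors


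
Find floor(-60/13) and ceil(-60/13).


-60/13 = -4.6154
floor = -5
ceil = -4

floor = -5, ceil = -4


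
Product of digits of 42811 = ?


4 × 2 × 8 × 1 × 1 = 64


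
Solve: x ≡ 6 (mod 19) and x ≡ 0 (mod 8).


M = 19*8 = 152
M1 = M/19 = 8, M2 = M/8 = 19
M1^(-1) mod 19 = 12, M2^(-1) mod 8 = 3
x = 6*8*12 + 0*19*3 = 576
576 mod 152 = 120
Check: 120 mod 19 = 6 ✓, 120 mod 8 = 0 ✓

x ≡ 120 (mod 152)
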